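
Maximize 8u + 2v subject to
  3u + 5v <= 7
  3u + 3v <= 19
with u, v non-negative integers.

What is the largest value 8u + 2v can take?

(u,v)=(2,0): 3·2+5·0=6≤7, 3·2+3·0=6≤19, objective 16.
(u,v)=(1,0): 3·1+5·0=3≤7, 3·1+3·0=3≤19, objective 8.
The best lattice point is (2,0), giving 16.

16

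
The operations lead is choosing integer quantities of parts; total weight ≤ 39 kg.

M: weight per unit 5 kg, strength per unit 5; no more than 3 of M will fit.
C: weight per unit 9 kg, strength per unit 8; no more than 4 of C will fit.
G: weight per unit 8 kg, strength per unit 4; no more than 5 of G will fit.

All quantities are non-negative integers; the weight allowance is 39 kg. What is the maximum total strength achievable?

M has the best ratio (5/5); taking only M gives at most 3×5 = 15 (stopped by the supply cap of 3).
Mixing does better — 2×M and 3×C: weight 37 ≤ 39, strength 2·5 + 3·8 = 34.

34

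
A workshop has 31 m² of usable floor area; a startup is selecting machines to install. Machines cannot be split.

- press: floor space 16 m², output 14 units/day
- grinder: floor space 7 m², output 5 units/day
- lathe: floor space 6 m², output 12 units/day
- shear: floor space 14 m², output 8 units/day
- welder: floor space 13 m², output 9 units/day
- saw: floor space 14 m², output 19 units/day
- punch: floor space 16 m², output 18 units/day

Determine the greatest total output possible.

37

This is a 0-1 knapsack instance.
Allowing fractional choices, the relaxed optimum would be about 43.4, but machines are indivisible.
saw + punch: floor space 14 + 16 = 30 ≤ 31, output 19 + 18 = 37.
grinder + lathe + punch: floor space 7 + 6 + 16 = 29 ≤ 31, output 5 + 12 + 18 = 35.
grinder + lathe + saw: floor space 7 + 6 + 14 = 27 ≤ 31, output 5 + 12 + 19 = 36.
Best is saw and punch with total output 37.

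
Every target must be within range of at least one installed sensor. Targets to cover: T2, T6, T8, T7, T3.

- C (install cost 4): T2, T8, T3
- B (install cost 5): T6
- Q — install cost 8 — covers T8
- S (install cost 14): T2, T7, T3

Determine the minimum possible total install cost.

This is an integer covering problem.
Choose C, B, and S: together they cover T2, T6, T8, T7, T3 — every target.
Total install cost: 4 + 5 + 14 = 23.

23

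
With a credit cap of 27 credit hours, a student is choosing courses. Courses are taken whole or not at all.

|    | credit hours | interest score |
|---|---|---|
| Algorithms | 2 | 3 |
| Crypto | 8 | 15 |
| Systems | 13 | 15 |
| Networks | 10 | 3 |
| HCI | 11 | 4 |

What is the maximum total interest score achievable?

Allowing fractional choices, the relaxed optimum would be about 34.5, but courses are indivisible.
Algorithms + Crypto + Systems: credit hours 2 + 8 + 13 = 23 ≤ 27, interest score 3 + 15 + 15 = 33.
Crypto + Systems: credit hours 8 + 13 = 21 ≤ 27, interest score 15 + 15 = 30.
Best is Algorithms, Crypto, and Systems with total interest score 33.

33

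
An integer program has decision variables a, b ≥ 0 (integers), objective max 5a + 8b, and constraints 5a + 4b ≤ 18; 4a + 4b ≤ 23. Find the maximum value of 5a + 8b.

The continuous relaxation peaks at (0, 4.5) with value 36.00; rounding to a feasible lattice point costs some objective.
(a,b)=(0,4): 5·0+4·4=16≤18, 4·0+4·4=16≤23, objective 32.
(a,b)=(1,3): 5·1+4·3=17≤18, 4·1+4·3=16≤23, objective 29.
(a,b)=(0,3): 5·0+4·3=12≤18, 4·0+4·3=12≤23, objective 24.
No feasible integer point exceeds 32.

32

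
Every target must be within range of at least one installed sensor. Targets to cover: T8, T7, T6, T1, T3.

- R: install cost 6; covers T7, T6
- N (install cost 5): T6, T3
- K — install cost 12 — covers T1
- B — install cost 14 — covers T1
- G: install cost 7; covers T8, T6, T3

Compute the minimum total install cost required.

Choose R, K, and G: together they cover T8, T7, T6, T1, T3 — every target.
Total install cost: 6 + 12 + 7 = 25.
No cover costs less than 25.

25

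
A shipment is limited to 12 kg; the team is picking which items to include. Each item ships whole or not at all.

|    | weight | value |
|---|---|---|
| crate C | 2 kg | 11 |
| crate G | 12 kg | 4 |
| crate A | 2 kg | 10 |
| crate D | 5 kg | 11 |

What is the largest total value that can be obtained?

Allowing fractional choices, the relaxed optimum would be about 33.0, but items are indivisible.
crate C + crate A + crate D: weight 2 + 2 + 5 = 9 ≤ 12, value 11 + 10 + 11 = 32.
crate C + crate A: weight 2 + 2 = 4 ≤ 12, value 11 + 10 = 21.
crate C + crate D: weight 2 + 5 = 7 ≤ 12, value 11 + 11 = 22.
Best is crate C, crate A, and crate D with total value 32.

32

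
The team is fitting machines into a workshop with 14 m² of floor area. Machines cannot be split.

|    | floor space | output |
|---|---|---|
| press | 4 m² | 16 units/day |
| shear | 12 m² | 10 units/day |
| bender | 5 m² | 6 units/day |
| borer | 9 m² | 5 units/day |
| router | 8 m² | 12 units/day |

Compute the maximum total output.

28

This is a 0-1 knapsack instance.
Take press and router: floor space 4 + 8 = 12 ≤ 14, output 16 + 12 = 28.
No other feasible combination does better.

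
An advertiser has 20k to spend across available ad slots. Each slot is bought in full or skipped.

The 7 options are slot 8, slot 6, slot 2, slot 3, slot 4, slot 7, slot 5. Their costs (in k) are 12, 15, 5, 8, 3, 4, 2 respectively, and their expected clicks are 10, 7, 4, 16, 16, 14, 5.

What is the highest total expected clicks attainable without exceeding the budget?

slot 2 + slot 3 + slot 4 + slot 7: cost 5 + 8 + 3 + 4 = 20 ≤ 20, expected clicks 4 + 16 + 16 + 14 = 50.
slot 3 + slot 4 + slot 7 + slot 5: cost 8 + 3 + 4 + 2 = 17 ≤ 20, expected clicks 16 + 16 + 14 + 5 = 51.
slot 3 + slot 4 + slot 7: cost 8 + 3 + 4 = 15 ≤ 20, expected clicks 16 + 16 + 14 = 46.
Best is slot 3, slot 4, slot 7, and slot 5 with total expected clicks 51.

51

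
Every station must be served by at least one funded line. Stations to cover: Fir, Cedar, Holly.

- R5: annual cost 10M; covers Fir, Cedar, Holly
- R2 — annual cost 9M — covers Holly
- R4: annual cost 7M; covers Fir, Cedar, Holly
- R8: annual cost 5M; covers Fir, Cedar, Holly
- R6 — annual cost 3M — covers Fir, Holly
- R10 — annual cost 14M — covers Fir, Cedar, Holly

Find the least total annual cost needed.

5

R8 alone covers Fir, Cedar, Holly — every station.
Total annual cost: 5.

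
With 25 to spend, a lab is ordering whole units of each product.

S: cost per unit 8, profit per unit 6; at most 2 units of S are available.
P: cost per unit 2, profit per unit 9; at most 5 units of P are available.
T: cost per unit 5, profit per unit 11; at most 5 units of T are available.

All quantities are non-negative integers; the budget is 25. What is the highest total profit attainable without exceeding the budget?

Take 5×P and 3×T: cost 25 ≤ 25, profit 5·9 + 3·11 = 78.
P has the best ratio (9/2) and is taken to its limit of 5; remaining capacity is filled optimally with the others.

78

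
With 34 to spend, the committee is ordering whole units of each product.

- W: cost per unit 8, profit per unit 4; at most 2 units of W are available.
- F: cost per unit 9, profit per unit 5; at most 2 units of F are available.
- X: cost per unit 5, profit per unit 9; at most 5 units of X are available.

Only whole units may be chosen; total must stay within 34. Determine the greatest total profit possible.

This is a bounded integer knapsack.
1×F and 5×X: cost 34 ≤ 34, profit 1·5 + 5·9 = 50.
1×W and 5×X: cost 33 ≤ 34, profit 1·4 + 5·9 = 49.
Best is 50.

50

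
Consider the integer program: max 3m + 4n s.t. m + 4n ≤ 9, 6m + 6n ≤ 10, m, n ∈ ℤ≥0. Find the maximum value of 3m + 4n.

4

(m,n)=(0,1): 1·0+4·1=4≤9, 6·0+6·1=6≤10, objective 4.
(m,n)=(1,0): 1·1+4·0=1≤9, 6·1+6·0=6≤10, objective 3.
(m,n)=(0,0): 1·0+4·0=0≤9, 6·0+6·0=0≤10, objective 0.
The best lattice point is (0,1), giving 4.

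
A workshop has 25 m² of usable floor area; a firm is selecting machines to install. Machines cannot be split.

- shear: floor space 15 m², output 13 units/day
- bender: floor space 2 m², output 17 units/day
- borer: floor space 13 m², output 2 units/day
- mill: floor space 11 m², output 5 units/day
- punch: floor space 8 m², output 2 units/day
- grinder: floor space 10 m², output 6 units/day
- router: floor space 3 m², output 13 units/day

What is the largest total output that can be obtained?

Allowing fractional choices, the relaxed optimum would be about 46.0, but machines are indivisible.
bender + mill + punch + router: floor space 2 + 11 + 8 + 3 = 24 ≤ 25, output 17 + 5 + 2 + 13 = 37.
shear + bender + router: floor space 15 + 2 + 3 = 20 ≤ 25, output 13 + 17 + 13 = 43.
bender + punch + grinder + router: floor space 2 + 8 + 10 + 3 = 23 ≤ 25, output 17 + 2 + 6 + 13 = 38.
Best is shear, bender, and router with total output 43.

43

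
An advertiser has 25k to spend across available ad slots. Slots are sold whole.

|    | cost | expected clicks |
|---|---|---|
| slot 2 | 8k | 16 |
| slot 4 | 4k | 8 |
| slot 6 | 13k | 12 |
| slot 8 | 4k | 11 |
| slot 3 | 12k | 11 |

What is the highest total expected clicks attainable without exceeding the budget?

Treat it as a binary knapsack problem.
Allowing fractional choices, the relaxed optimum would be about 43.3, but ad slots are indivisible.
slot 2 + slot 4 + slot 6: cost 8 + 4 + 13 = 25 ≤ 25, expected clicks 16 + 8 + 12 = 36.
slot 2 + slot 6 + slot 8: cost 8 + 13 + 4 = 25 ≤ 25, expected clicks 16 + 12 + 11 = 39.
slot 2 + slot 8 + slot 3: cost 8 + 4 + 12 = 24 ≤ 25, expected clicks 16 + 11 + 11 = 38.
Best is slot 2, slot 6, and slot 8 with total expected clicks 39.

39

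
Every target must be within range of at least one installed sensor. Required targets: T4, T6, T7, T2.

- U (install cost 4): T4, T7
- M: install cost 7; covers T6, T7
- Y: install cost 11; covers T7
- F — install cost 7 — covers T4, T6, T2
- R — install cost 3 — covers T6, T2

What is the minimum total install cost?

7

This is a weighted set-cover instance.
Choose U and R: together they cover T4, T6, T7, T2 — every target.
Total install cost: 4 + 3 = 7.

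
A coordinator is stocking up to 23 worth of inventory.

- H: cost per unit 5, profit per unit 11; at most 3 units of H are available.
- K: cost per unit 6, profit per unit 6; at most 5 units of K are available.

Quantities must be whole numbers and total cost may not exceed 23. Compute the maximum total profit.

39

This is a bounded integer knapsack.
Take 3×H and 1×K: cost 21 ≤ 23, profit 3·11 + 1·6 = 39.
H has the best ratio (11/5) and is taken to its limit of 3; remaining capacity is filled optimally with the others.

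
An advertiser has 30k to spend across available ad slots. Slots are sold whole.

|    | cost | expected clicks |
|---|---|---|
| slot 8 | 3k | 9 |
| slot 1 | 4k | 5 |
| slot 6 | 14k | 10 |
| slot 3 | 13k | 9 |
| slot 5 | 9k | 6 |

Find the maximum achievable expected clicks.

Treat it as a binary knapsack problem.
Allowing fractional choices, the relaxed optimum would be about 30.2, but ad slots are indivisible.
slot 8 + slot 1 + slot 6 + slot 5: cost 3 + 4 + 14 + 9 = 30 ≤ 30, expected clicks 9 + 5 + 10 + 6 = 30.
slot 8 + slot 1 + slot 3 + slot 5: cost 3 + 4 + 13 + 9 = 29 ≤ 30, expected clicks 9 + 5 + 9 + 6 = 29.
Best is slot 8, slot 1, slot 6, and slot 5 with total expected clicks 30.

30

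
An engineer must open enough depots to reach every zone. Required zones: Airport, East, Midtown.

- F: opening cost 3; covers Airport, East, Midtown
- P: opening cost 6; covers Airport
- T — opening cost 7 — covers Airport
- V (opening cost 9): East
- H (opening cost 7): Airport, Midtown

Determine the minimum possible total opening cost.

This is a weighted set-cover instance.
F alone covers Airport, East, Midtown — every zone.
Total opening cost: 3.
No cover costs less than 3.

3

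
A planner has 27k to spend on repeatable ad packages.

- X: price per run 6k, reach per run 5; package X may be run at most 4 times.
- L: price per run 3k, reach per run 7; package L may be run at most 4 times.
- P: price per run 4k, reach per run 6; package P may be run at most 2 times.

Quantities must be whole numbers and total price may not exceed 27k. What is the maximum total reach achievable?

L has the best ratio (7/3); taking only L gives at most 4×7 = 28 (stopped by the supply cap of 4).
Mixing does better — 1×X, 4×L, and 2×P: price 26 ≤ 27, reach 1·5 + 4·7 + 2·6 = 45.

45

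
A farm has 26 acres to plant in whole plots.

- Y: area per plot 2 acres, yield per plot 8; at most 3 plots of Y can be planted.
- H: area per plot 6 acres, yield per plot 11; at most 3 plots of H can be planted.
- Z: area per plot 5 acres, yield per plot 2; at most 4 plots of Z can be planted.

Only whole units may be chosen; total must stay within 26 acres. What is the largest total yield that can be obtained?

Y has the best ratio (8/2); taking only Y gives at most 3×8 = 24 (stopped by the supply cap of 3).
Mixing does better — 3×Y and 3×H: area 24 ≤ 26, yield 3·8 + 3·11 = 57.

57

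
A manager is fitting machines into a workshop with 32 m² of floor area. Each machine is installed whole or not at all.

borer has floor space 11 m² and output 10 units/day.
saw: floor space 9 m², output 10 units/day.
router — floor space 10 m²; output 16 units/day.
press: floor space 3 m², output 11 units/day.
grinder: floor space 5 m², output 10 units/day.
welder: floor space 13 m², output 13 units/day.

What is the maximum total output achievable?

50

Take router, press, grinder, and welder: floor space 10 + 3 + 5 + 13 = 31 ≤ 32, output 16 + 11 + 10 + 13 = 50.
No other feasible combination does better.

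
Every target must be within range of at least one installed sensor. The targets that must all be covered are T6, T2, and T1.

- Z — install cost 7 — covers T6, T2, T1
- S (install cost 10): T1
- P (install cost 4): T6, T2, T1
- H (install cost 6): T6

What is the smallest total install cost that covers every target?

This is an integer covering problem.
P alone covers T6, T2, T1 — every target.
Total install cost: 4.
No cover costs less than 4.

4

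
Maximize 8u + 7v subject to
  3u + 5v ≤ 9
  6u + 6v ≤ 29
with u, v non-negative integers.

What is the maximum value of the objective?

(u,v)=(3,0) is feasible, giving 24.
(u,v)=(2,0) is feasible, giving 16.
Maximum is 24 at (u,v)=(3,0).

24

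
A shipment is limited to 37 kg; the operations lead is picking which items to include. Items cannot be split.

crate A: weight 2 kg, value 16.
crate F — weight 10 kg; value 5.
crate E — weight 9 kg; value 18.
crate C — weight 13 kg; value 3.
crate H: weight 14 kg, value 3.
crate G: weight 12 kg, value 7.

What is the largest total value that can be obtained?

46

Take crate A, crate F, crate E, and crate G: weight 2 + 10 + 9 + 12 = 33 ≤ 37, value 16 + 5 + 18 + 7 = 46.
No other feasible combination does better.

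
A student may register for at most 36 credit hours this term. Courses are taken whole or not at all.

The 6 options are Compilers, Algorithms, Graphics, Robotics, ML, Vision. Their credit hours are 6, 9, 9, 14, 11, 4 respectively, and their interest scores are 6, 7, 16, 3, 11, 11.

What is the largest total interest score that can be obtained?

45

Take Algorithms, Graphics, ML, and Vision: credit hours 9 + 9 + 11 + 4 = 33 ≤ 36, interest score 7 + 16 + 11 + 11 = 45.
No other feasible combination does better.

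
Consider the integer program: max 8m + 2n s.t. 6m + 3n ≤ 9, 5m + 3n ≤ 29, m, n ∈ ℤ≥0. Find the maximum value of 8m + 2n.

Relaxing integrality, the LP optimum is 12.00 at (m,n) = (1.5, 0), which is not an integer point.
(m,n)=(1,1): 6·1+3·1=9≤9, 5·1+3·1=8≤29, objective 10.
(m,n)=(1,0): 6·1+3·0=6≤9, 5·1+3·0=5≤29, objective 8.
(m,n)=(0,2): 6·0+3·2=6≤9, 5·0+3·2=6≤29, objective 4.
(m,n)=(0,1): 6·0+3·1=3≤9, 5·0+3·1=3≤29, objective 2.
The best lattice point is (1,1), giving 10.

10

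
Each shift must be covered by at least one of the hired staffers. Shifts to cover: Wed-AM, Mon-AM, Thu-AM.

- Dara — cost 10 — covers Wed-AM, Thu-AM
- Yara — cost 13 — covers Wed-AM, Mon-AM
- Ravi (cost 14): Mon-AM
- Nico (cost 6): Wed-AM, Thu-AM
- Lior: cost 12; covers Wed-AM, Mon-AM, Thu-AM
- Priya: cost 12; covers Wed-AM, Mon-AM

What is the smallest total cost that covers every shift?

12

The greedy cost-per-new-shift heuristic would pick Nico and Lior for 18, but a cheaper cover exists.
Lior alone covers Wed-AM, Mon-AM, Thu-AM — every shift.
Total cost: 12.
No cover costs less than 12.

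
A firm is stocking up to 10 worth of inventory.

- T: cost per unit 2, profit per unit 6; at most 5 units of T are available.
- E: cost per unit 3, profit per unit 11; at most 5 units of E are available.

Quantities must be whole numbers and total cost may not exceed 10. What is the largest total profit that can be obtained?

34

2×T and 2×E: cost 10 ≤ 10, profit 2·6 + 2·11 = 34.
3×E: cost 9 ≤ 10, profit 3·11 = 33.
Best is 34.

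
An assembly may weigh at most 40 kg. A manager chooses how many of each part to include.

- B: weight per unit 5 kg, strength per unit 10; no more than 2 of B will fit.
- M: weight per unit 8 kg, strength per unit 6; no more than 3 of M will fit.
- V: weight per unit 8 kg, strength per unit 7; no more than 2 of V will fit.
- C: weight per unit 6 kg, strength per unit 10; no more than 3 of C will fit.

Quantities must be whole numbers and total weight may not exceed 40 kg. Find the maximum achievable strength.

57

This is a bounded integer knapsack.
B has the best ratio (10/5); taking only B gives at most 2×10 = 20 (stopped by the supply cap of 2).
Mixing does better — 2×B, 1×V, and 3×C: weight 36 ≤ 40, strength 2·10 + 1·7 + 3·10 = 57.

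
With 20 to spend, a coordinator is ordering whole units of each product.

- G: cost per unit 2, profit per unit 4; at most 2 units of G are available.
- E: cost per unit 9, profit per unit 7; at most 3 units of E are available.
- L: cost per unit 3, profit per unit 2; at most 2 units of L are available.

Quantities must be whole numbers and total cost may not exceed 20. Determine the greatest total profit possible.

Take 2×G, 1×E, and 2×L: cost 19 ≤ 20, profit 2·4 + 1·7 + 2·2 = 19.
G has the best ratio (4/2) and is taken to its limit of 2; remaining capacity is filled optimally with the others.

19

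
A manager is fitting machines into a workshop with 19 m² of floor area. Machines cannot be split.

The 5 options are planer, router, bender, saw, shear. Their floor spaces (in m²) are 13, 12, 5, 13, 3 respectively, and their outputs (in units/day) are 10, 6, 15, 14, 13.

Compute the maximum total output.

This is a 0-1 knapsack instance.
bender + saw: floor space 5 + 13 = 18 ≤ 19, output 15 + 14 = 29.
bender + shear: floor space 5 + 3 = 8 ≤ 19, output 15 + 13 = 28.
Best is bender and saw with total output 29.

29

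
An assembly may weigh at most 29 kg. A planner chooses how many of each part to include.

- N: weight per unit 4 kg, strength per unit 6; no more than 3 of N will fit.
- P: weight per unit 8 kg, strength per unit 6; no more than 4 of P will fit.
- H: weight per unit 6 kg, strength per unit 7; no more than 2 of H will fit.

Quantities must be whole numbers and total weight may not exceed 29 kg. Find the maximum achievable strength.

32

This is a bounded integer knapsack.
N has the best ratio (6/4); taking only N gives at most 3×6 = 18 (stopped by the supply cap of 3).
Mixing does better — 2×N, 1×P, and 2×H: weight 28 ≤ 29, strength 2·6 + 1·6 + 2·7 = 32.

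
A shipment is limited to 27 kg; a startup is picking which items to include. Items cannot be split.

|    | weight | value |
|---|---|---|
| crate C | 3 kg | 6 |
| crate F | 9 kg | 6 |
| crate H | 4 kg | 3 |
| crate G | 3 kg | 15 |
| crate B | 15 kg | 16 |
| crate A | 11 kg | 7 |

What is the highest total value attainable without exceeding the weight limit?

40

Take crate C, crate H, crate G, and crate B: weight 3 + 4 + 3 + 15 = 25 ≤ 27, value 6 + 3 + 15 + 16 = 40.
No other feasible combination does better.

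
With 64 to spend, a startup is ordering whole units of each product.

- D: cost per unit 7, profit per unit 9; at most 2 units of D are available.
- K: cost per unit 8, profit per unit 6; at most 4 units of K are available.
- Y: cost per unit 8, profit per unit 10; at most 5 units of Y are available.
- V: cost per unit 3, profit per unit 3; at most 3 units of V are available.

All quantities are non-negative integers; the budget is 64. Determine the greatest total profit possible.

77

D has the best ratio (9/7); taking only D gives at most 2×9 = 18 (stopped by the supply cap of 2).
Mixing does better — 2×D, 5×Y, and 3×V: cost 63 ≤ 64, profit 2·9 + 5·10 + 3·3 = 77.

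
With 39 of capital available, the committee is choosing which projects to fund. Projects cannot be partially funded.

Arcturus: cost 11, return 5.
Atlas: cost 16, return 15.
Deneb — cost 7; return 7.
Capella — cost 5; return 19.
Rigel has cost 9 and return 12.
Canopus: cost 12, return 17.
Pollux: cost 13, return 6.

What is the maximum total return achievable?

Treat it as a binary knapsack problem.
Allowing fractional choices, the relaxed optimum would be about 60.6, but projects are indivisible.
Capella + Rigel + Canopus + Pollux: cost 5 + 9 + 12 + 13 = 39 ≤ 39, return 19 + 12 + 17 + 6 = 54.
Deneb + Capella + Rigel + Canopus: cost 7 + 5 + 9 + 12 = 33 ≤ 39, return 7 + 19 + 12 + 17 = 55.
Atlas + Deneb + Capella + Rigel: cost 16 + 7 + 5 + 9 = 37 ≤ 39, return 15 + 7 + 19 + 12 = 53.
Best is Deneb, Capella, Rigel, and Canopus with total return 55.

55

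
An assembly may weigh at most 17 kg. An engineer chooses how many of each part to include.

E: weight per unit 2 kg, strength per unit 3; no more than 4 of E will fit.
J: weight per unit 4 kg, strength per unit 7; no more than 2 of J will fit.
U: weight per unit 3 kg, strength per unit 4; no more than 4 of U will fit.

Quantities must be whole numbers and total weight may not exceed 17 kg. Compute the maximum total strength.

27

This is a bounded integer knapsack.
J has the best ratio (7/4); taking only J gives at most 2×7 = 14 (stopped by the supply cap of 2).
Mixing does better — 3×E, 2×J, and 1×U: weight 17 ≤ 17, strength 3·3 + 2·7 + 1·4 = 27.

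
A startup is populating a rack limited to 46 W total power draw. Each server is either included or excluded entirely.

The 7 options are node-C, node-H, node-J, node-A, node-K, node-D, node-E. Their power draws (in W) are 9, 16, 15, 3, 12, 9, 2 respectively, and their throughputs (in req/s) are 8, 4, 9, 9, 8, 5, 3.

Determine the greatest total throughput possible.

37

This is an integer program with binary decision variables.
Allowing fractional choices, the relaxed optimum would be about 39.8, but servers are indivisible.
node-C + node-J + node-A + node-D + node-E: power draw 9 + 15 + 3 + 9 + 2 = 38 ≤ 46, throughput 8 + 9 + 9 + 5 + 3 = 34.
node-C + node-J + node-A + node-K + node-E: power draw 9 + 15 + 3 + 12 + 2 = 41 ≤ 46, throughput 8 + 9 + 9 + 8 + 3 = 37.
Best is node-C, node-J, node-A, node-K, and node-E with total throughput 37.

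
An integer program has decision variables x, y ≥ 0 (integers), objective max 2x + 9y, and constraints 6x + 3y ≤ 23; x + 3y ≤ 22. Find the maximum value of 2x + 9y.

(x,y)=(0,7): 6·0+3·7=21≤23, 1·0+3·7=21≤22, objective 63.
(x,y)=(0,6): 6·0+3·6=18≤23, 1·0+3·6=18≤22, objective 54.
No feasible integer point exceeds 63.

63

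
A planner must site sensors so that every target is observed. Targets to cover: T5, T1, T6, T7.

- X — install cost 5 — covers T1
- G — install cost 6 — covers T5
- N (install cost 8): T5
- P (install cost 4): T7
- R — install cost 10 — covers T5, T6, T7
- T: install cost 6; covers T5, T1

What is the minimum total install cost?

15

The greedy cost-per-new-target heuristic would pick T, P, and R for 20, but a cheaper cover exists.
Choose X and R: together they cover T5, T1, T6, T7 — every target.
Total install cost: 5 + 10 = 15.
No cover costs less than 15.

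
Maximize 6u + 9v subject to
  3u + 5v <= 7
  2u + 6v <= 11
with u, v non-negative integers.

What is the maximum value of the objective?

Relaxing integrality, the LP optimum is 14.00 at (u,v) = (2.33, 0), which is not an integer point.
(u,v)=(2,0): 3·2+5·0=6≤7, 2·2+6·0=4≤11, objective 12.
(u,v)=(1,0): 3·1+5·0=3≤7, 2·1+6·0=2≤11, objective 6.
Maximum is 12 at (u,v)=(2,0).

12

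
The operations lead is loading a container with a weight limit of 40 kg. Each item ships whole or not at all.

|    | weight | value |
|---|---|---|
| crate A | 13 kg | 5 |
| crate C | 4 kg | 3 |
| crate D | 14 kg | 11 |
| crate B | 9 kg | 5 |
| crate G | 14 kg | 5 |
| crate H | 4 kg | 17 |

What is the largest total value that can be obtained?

38

Take crate A, crate D, crate B, and crate H: weight 13 + 14 + 9 + 4 = 40 ≤ 40, value 5 + 11 + 5 + 17 = 38.
No other feasible combination does better.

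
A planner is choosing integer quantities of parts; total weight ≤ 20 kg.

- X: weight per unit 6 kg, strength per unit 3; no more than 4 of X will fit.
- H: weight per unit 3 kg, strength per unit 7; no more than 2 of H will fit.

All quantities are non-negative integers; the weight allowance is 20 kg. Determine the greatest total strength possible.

20

Take 2×X and 2×H: weight 18 ≤ 20, strength 2·3 + 2·7 = 20.
H has the best ratio (7/3) and is taken to its limit of 2; remaining capacity is filled optimally with the others.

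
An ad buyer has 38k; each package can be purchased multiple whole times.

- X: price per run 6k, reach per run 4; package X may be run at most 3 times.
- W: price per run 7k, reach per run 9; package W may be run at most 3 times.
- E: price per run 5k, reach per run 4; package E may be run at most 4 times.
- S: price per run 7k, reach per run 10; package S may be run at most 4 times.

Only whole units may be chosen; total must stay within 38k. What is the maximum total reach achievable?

S has the best ratio (10/7); taking only S gives at most 4×10 = 40 (stopped by the supply cap of 4).
Mixing does better — 1×W and 4×S: price 35 ≤ 38, reach 1·9 + 4·10 = 49.

49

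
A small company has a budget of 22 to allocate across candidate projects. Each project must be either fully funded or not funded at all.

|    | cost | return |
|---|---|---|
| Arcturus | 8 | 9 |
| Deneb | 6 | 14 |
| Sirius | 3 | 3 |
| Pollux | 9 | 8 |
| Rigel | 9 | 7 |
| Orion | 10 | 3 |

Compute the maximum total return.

Deneb + Sirius + Rigel: cost 6 + 3 + 9 = 18 ≤ 22, return 14 + 3 + 7 = 24.
Deneb + Sirius + Pollux: cost 6 + 3 + 9 = 18 ≤ 22, return 14 + 3 + 8 = 25.
Arcturus + Deneb + Sirius: cost 8 + 6 + 3 = 17 ≤ 22, return 9 + 14 + 3 = 26.
Best is Arcturus, Deneb, and Sirius with total return 26.

26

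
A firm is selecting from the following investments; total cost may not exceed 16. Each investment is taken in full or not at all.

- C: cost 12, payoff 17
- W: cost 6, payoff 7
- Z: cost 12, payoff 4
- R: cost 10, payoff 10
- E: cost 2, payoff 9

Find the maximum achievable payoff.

26

C: cost 12 ≤ 16, payoff 17.
R + E: cost 10 + 2 = 12 ≤ 16, payoff 10 + 9 = 19.
C + E: cost 12 + 2 = 14 ≤ 16, payoff 17 + 9 = 26.
Best is C and E with total payoff 26.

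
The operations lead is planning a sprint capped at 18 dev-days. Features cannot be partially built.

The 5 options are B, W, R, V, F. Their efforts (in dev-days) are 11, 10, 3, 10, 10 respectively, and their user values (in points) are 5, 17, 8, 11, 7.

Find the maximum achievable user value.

W + R: effort 10 + 3 = 13 ≤ 18, user value 17 + 8 = 25.
R + V: effort 3 + 10 = 13 ≤ 18, user value 8 + 11 = 19.
Best is W and R with total user value 25.

25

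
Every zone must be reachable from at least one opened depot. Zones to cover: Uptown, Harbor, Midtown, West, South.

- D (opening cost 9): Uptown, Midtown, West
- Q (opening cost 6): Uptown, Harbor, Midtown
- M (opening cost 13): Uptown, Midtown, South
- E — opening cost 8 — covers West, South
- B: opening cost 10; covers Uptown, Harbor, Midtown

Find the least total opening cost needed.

14

Choose Q and E: together they cover Uptown, Harbor, Midtown, West, South — every zone.
Total opening cost: 6 + 8 = 14.
No cover costs less than 14.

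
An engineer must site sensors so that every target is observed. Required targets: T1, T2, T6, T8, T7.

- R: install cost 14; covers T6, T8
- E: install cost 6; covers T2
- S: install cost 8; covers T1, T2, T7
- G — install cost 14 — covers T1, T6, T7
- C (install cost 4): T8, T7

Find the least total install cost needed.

22

Choose R and S: together they cover T1, T2, T6, T8, T7 — every target.
Total install cost: 14 + 8 = 22.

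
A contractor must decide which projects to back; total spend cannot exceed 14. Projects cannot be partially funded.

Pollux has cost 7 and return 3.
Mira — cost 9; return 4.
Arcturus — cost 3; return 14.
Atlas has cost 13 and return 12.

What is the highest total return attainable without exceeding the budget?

Allowing fractional choices, the relaxed optimum would be about 24.2, but projects are indivisible.
Pollux + Arcturus: cost 7 + 3 = 10 ≤ 14, return 3 + 14 = 17.
Mira + Arcturus: cost 9 + 3 = 12 ≤ 14, return 4 + 14 = 18.
Arcturus: cost 3 ≤ 14, return 14.
Best is Mira and Arcturus with total return 18.

18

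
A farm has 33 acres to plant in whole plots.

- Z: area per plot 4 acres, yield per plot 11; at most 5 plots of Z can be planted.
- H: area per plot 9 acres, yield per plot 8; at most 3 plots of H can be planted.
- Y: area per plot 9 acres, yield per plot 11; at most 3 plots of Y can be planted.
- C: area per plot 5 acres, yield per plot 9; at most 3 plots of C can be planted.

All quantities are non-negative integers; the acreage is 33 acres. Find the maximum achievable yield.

73

Z has the best ratio (11/4); taking only Z gives at most 5×11 = 55 (stopped by the supply cap of 5).
Mixing does better — 5×Z and 2×C: area 30 ≤ 33, yield 5·11 + 2·9 = 73.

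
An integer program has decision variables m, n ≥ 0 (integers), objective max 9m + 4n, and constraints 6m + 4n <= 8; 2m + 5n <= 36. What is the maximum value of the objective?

9

(m,n)=(1,0): 6·1+4·0=6≤8, 2·1+5·0=2≤36, objective 9.
(m,n)=(0,1): 6·0+4·1=4≤8, 2·0+5·1=5≤36, objective 4.
(m,n)=(0,0): 6·0+4·0=0≤8, 2·0+5·0=0≤36, objective 0.
The best lattice point is (1,0), giving 9.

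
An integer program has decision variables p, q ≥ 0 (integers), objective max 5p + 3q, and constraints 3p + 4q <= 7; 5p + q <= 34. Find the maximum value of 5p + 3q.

10

(p,q)=(2,0) is feasible, giving 10.
(p,q)=(1,1) is feasible, giving 8.
(p,q)=(1,0) is feasible, giving 5.
Maximum is 10 at (p,q)=(2,0).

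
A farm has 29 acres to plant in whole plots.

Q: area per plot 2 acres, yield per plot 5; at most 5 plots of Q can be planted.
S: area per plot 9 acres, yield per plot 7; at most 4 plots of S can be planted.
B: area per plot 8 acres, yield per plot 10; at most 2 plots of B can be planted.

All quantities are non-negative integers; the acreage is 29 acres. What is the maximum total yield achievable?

5×Q and 2×B: area 26 ≤ 29, yield 5·5 + 2·10 = 45.
5×Q, 1×S, and 1×B: area 27 ≤ 29, yield 5·5 + 1·7 + 1·10 = 42.
Best is 45.

45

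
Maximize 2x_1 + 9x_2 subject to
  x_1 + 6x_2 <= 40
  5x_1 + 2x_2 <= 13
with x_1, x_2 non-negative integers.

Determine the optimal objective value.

(x_1,x_2)=(0,6): 1·0+6·6=36≤40, 5·0+2·6=12≤13, objective 54.
(x_1,x_2)=(0,5): 1·0+6·5=30≤40, 5·0+2·5=10≤13, objective 45.
Maximum is 54 at (x_1,x_2)=(0,6).

54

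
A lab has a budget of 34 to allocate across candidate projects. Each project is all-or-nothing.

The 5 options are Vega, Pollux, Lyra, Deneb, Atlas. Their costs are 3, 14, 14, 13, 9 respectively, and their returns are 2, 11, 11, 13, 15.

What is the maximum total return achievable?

30

Vega + Deneb + Atlas: cost 3 + 13 + 9 = 25 ≤ 34, return 2 + 13 + 15 = 30.
Deneb + Atlas: cost 13 + 9 = 22 ≤ 34, return 13 + 15 = 28.
Vega + Pollux + Atlas: cost 3 + 14 + 9 = 26 ≤ 34, return 2 + 11 + 15 = 28.
Best is Vega, Deneb, and Atlas with total return 30.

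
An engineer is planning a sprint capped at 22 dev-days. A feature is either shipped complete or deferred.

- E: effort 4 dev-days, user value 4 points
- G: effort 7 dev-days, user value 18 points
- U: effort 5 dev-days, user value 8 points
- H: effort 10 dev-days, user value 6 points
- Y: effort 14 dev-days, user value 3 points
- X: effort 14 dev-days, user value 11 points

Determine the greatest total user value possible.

This is an integer program with binary decision variables.
Allowing fractional choices, the relaxed optimum would be about 34.7, but features are indivisible.
E + G + U: effort 4 + 7 + 5 = 16 ≤ 22, user value 4 + 18 + 8 = 30.
G + U + H: effort 7 + 5 + 10 = 22 ≤ 22, user value 18 + 8 + 6 = 32.
Best is G, U, and H with total user value 32.

32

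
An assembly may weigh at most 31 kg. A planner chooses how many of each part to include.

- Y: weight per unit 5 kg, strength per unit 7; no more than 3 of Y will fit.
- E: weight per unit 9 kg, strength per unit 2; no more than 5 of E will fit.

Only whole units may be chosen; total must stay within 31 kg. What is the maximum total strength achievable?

3×Y: weight 15 ≤ 31, strength 3·7 = 21.
3×Y and 1×E: weight 24 ≤ 31, strength 3·7 + 1·2 = 23.
Best is 23.

23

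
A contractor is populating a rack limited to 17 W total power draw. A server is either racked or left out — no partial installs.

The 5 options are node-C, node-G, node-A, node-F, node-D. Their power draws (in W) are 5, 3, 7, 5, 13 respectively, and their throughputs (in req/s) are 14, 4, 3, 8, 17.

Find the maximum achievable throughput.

26

This is an integer program with binary decision variables.
Take node-C, node-G, and node-F: power draw 5 + 3 + 5 = 13 ≤ 17, throughput 14 + 4 + 8 = 26.
No other feasible combination does better.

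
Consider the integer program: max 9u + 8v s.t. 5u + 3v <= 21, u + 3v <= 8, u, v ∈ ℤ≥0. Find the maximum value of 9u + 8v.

36

(u,v)=(4,0): 5·4+3·0=20≤21, 1·4+3·0=4≤8, objective 36.
(u,v)=(3,1): 5·3+3·1=18≤21, 1·3+3·1=6≤8, objective 35.
(u,v)=(2,2): 5·2+3·2=16≤21, 1·2+3·2=8≤8, objective 34.
No feasible integer point exceeds 36.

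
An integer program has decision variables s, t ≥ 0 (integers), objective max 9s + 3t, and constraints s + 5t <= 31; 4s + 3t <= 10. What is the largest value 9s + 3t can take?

18

Relaxing integrality, the LP optimum is 22.50 at (s,t) = (2.5, 0), which is not an integer point.
(s,t)=(2,0): 1·2+5·0=2≤31, 4·2+3·0=8≤10, objective 18.
(s,t)=(1,1): 1·1+5·1=6≤31, 4·1+3·1=7≤10, objective 12.
(s,t)=(1,0): 1·1+5·0=1≤31, 4·1+3·0=4≤10, objective 9.
No feasible integer point exceeds 18.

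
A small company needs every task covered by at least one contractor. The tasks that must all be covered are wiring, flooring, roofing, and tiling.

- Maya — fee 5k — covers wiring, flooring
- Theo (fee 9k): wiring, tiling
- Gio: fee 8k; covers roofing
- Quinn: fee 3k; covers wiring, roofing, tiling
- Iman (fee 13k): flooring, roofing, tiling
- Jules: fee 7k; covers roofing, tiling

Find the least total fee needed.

8

Choose Maya and Quinn: together they cover wiring, flooring, roofing, tiling — every task.
Total fee: 5 + 3 = 8.
No cover costs less than 8.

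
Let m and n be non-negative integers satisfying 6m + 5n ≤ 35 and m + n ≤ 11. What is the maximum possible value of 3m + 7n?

(m,n)=(0,7): 6·0+5·7=35≤35, 1·0+1·7=7≤11, objective 49.
(m,n)=(0,6): 6·0+5·6=30≤35, 1·0+1·6=6≤11, objective 42.
Maximum is 49 at (m,n)=(0,7).

49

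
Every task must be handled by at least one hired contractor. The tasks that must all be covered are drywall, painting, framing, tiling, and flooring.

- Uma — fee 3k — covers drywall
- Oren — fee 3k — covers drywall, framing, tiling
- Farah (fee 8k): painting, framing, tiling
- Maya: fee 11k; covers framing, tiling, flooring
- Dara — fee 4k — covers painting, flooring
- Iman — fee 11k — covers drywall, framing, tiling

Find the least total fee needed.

7

This is an integer covering problem.
Choose Oren and Dara: together they cover drywall, painting, framing, tiling, flooring — every task.
Total fee: 3 + 4 = 7.
No cover costs less than 7.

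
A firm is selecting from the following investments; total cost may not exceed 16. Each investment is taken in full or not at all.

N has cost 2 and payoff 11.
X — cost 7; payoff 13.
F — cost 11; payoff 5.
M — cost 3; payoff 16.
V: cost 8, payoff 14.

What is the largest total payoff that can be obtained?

Allowing fractional choices, the relaxed optimum would be about 47.0, but investments are indivisible.
N + X + M: cost 2 + 7 + 3 = 12 ≤ 16, payoff 11 + 13 + 16 = 40.
N + F + M: cost 2 + 11 + 3 = 16 ≤ 16, payoff 11 + 5 + 16 = 32.
N + M + V: cost 2 + 3 + 8 = 13 ≤ 16, payoff 11 + 16 + 14 = 41.
Best is N, M, and V with total payoff 41.

41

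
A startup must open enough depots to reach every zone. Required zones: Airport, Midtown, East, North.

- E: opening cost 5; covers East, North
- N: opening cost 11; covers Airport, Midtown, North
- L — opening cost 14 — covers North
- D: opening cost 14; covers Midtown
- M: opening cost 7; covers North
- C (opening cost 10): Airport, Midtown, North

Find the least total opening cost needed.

15

Choose E and C: together they cover Airport, Midtown, East, North — every zone.
Total opening cost: 5 + 10 = 15.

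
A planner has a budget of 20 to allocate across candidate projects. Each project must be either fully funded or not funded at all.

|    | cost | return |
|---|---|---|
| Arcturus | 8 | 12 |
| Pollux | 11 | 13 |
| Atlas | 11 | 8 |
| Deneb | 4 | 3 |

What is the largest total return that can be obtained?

25

Take Arcturus and Pollux: cost 8 + 11 = 19 ≤ 20, return 12 + 13 = 25.
No other feasible combination does better.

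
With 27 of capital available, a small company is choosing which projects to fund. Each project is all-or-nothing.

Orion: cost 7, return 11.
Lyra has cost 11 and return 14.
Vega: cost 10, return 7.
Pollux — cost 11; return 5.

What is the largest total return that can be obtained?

Orion + Lyra: cost 7 + 11 = 18 ≤ 27, return 11 + 14 = 25.
Lyra + Vega: cost 11 + 10 = 21 ≤ 27, return 14 + 7 = 21.
Best is Orion and Lyra with total return 25.

25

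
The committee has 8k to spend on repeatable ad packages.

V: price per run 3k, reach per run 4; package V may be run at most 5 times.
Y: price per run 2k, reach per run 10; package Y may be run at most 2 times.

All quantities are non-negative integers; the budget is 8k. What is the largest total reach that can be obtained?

24

1×V and 2×Y: price 7 ≤ 8, reach 1·4 + 2·10 = 24.
2×Y: price 4 ≤ 8, reach 2·10 = 20.
Best is 24.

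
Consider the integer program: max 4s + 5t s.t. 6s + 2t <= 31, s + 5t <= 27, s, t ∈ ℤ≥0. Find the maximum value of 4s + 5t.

(s,t)=(2,5): 6·2+2·5=22≤31, 1·2+5·5=27≤27, objective 33.
(s,t)=(3,4): 6·3+2·4=26≤31, 1·3+5·4=23≤27, objective 32.
(s,t)=(4,3): 6·4+2·3=30≤31, 1·4+5·3=19≤27, objective 31.
No feasible integer point exceeds 33.

33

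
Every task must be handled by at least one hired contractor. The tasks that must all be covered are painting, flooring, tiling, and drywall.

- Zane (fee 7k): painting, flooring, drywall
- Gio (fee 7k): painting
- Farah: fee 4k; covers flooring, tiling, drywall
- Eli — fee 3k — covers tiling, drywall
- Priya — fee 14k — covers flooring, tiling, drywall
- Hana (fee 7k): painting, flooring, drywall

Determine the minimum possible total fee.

10

This is a weighted set-cover instance.
The greedy cost-per-new-task heuristic would pick Farah and Zane for 11, but a cheaper cover exists.
Choose Zane and Eli: together they cover painting, flooring, tiling, drywall — every task.
Total fee: 7 + 3 = 10.
No cover costs less than 10.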